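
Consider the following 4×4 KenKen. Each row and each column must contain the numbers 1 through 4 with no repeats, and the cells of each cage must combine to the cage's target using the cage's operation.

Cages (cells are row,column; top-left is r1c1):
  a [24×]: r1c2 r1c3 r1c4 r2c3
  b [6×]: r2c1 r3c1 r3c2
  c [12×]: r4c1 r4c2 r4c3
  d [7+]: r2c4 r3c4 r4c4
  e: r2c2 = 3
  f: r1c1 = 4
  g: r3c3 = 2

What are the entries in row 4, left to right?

Cage f is given, leaving r1c1 = 4.
Cage e is given, which forces r2c2 = 3.
Cage g is a single given cell, which forces r3c3 = 2.
Cage b needs product 6, leaving r2c1 = 2.
The 4 cells of cage a must have product 24, so r2c3 = 4.
Row 2 already has 4, so r2c4 = 1.
Cage b needs product 6; hence r3c1 = 3.
Row 3 already has 2, leaving r3c2 = 1.
Column 4 now contains 1, so r3c4 = 4.
Column 1 already has 3, so r4c1 = 1.
Column 2 now contains 1, so r4c2 = 4.
Row 4 already has 1, which forces r4c3 = 3.
Column 4 already has 4, leaving r4c4 = 2.
Column 2 now contains 1, leaving r1c2 = 2.
Column 3 now contains 3, so r1c3 = 1.
Column 4 now contains 2, which forces r1c4 = 3.
The full grid is 4 2 1 3 / 2 3 4 1 / 3 1 2 4 / 1 4 3 2.

1 4 3 2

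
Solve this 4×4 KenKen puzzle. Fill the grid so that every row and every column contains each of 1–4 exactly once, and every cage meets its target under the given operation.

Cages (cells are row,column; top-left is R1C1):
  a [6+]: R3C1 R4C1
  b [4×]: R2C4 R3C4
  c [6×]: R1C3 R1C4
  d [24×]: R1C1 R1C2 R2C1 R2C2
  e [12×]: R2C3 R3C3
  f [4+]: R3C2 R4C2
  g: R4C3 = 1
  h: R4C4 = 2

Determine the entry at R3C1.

2

Cage g is given; hence R4C3 = 1.
H is a freebie, which forces R4C4 = 2.
Cage c needs two cells with product 6, so R1C3 = 2.
Column 4 now contains 2, leaving R1C4 = 3.
The two cells of cage a must have sum 6, which forces R3C1 = 2.
The two cells of cage f must have sum 4, which forces R3C2 = 1.
Row 3 now contains 1, which forces R3C4 = 4.
2 is placed in row 4, which forces R4C1 = 4.
1 is placed in row 4, leaving R4C2 = 3.
Column 1 now contains 4; hence R1C1 = 1.
Column 2 already has 1, leaving R1C2 = 4.
The 4 cells of cage d must have product 24, leaving R2C1 = 3.
Cage d needs product 24; hence R2C2 = 2.
Cage e's pair has product 12, so R2C3 = 4.
Column 4 now contains 4; hence R2C4 = 1.
Row 3 already has 4, so R3C3 = 3.
The full grid is 1 4 2 3 / 3 2 4 1 / 2 1 3 4 / 4 3 1 2.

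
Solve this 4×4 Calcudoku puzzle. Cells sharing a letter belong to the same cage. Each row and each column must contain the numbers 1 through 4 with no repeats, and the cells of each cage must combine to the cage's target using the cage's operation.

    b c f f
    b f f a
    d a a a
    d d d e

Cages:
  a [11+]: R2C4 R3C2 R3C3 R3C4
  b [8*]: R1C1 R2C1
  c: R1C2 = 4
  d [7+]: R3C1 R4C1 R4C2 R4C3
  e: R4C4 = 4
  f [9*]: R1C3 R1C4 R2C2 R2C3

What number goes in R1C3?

Cage c is given, so R1C2 = 4.
Cage d has sum 7, so R3C1 = 1.
Cage e is a single given cell, leaving R4C4 = 4.
Row 1 now contains 4, so R1C1 = 2.
Cage b's pair has product 8, leaving R2C1 = 4.
Cage a needs sum 11, so R2C4 = 2.
Cage a has sum 11, leaving R3C2 = 2.
Cage a has sum 11; hence R3C3 = 4.
The 4 cells of cage a must have sum 11; hence R3C4 = 3.
Column 1 now contains 2, leaving R4C1 = 3.
Row 4 now contains 3, leaving R4C2 = 1.
Row 4 now contains 1, which forces R4C3 = 2.
Cage f has product 9; hence R1C3 = 3.
Column 4 now contains 3, so R1C4 = 1.
Column 2 already has 1, so R2C2 = 3.
Cage f has product 9; hence R2C3 = 1.
The full grid is 2 4 3 1 / 4 3 1 2 / 1 2 4 3 / 3 1 2 4.

3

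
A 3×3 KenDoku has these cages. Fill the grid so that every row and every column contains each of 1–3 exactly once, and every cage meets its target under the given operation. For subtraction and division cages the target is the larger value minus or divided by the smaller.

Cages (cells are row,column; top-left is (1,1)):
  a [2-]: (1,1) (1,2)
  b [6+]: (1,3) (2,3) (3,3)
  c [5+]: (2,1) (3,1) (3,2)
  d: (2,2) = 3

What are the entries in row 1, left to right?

Cage d is a single given cell, leaving (2,2) = 3.
The two cells of cage a must have difference 2, which forces (1,1) = 3.
3 is placed in column 2, leaving (1,2) = 1.
Row 1 now contains 1; hence (1,3) = 2.
Column 3 now contains 2; hence (2,3) = 1.
Column 1 already has 3; hence (3,1) = 1.
Column 2 already has 1, leaving (3,2) = 2.
Column 3 already has 1, which forces (3,3) = 3.
Row 2 now contains 1; hence (2,1) = 2.
Filled in: 3 1 2 / 2 3 1 / 1 2 3.

3 1 2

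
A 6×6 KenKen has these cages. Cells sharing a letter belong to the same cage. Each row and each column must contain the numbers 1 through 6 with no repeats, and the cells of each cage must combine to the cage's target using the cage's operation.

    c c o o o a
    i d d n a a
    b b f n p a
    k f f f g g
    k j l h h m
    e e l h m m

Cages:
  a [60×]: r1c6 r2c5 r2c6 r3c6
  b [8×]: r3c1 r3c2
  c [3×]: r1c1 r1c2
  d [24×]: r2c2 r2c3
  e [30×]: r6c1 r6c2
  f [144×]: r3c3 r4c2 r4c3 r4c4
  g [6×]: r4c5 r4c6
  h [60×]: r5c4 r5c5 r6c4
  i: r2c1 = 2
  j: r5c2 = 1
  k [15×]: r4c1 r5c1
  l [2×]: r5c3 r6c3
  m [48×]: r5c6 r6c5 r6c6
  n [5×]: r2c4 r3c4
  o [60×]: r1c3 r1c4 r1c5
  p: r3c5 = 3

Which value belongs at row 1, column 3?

Cage i is given, leaving r2c1 = 2.
Column 1 now contains 2, so r3c1 = 4.
4 is placed in row 3, so r3c2 = 2.
P is a freebie, leaving r3c5 = 3.
J is a freebie; hence r5c2 = 1.
Row 5 now contains 1, leaving r5c3 = 2.
Column 3 now contains 2, so r6c3 = 1.
Cage c's pair has product 3, so r1c1 = 1.
1 is placed in column 2, which forces r1c2 = 3.
Row 3 already has 3, leaving r3c3 = 6.
Cage o has product 60, so r1c3 = 5.
Cage d's pair has product 24; hence r2c2 = 6.
Column 3 already has 6; hence r2c3 = 4.
6 is placed in column 2; hence r4c2 = 4.
4 is placed in column 3, leaving r4c3 = 3.
6 is placed in column 2, so r6c2 = 5.
Cage a needs product 60; hence r1c6 = 4.
Cage a has product 60, so r2c6 = 3.
Row 4 now contains 3, so r4c1 = 5.
Cage f has product 144, leaving r4c4 = 2.
Cage k's pair has product 15, which forces r5c1 = 3.
Column 6 already has 4; hence r5c6 = 6.
Row 6 now contains 5, which forces r6c1 = 6.
Column 6 already has 6; hence r6c6 = 2.
2 is placed in column 4, leaving r1c4 = 6.
The 3 cells of cage o must have product 60, leaving r1c5 = 2.
Cage g's pair has product 6, leaving r4c5 = 6.
Column 6 already has 6, leaving r4c6 = 1.
Cage h needs product 60, so r6c4 = 3.
Row 6 now contains 2, which forces r6c5 = 4.
The 4 cells of cage a must have product 60, so r2c5 = 1.
1 is placed in column 6, so r3c6 = 5.
Cage h has product 60, which forces r5c4 = 4.
Column 5 already has 4, which forces r5c5 = 5.
Row 2 already has 1, so r2c4 = 5.
Row 3 already has 5, which forces r3c4 = 1.
The full grid is 1 3 5 6 2 4 / 2 6 4 5 1 3 / 4 2 6 1 3 5 / 5 4 3 2 6 1 / 3 1 2 4 5 6 / 6 5 1 3 4 2.

5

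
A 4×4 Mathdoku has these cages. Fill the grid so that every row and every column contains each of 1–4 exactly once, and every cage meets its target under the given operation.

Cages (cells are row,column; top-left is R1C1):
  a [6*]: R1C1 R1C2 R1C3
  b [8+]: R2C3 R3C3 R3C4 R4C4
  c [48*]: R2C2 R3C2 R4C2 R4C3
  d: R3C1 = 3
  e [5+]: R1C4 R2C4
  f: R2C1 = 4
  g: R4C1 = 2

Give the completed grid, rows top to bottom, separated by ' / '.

Cage f is given, which forces R2C1 = 4.
D is a freebie; hence R3C1 = 3.
Cage g is given, which forces R4C1 = 2.
Row 4 now contains 2, leaving R4C3 = 4.
2 is placed in column 1, so R1C1 = 1.
Cage c needs product 48, so R3C2 = 4.
Row 3 now contains 4; hence R3C4 = 2.
Cage e's pair has sum 5; hence R1C4 = 4.
The 4 cells of cage b must have sum 8, so R2C3 = 2.
The two cells of cage e must have sum 5, which forces R2C4 = 1.
Row 3 now contains 2, which forces R3C3 = 1.
The 4 cells of cage b must have sum 8, so R4C4 = 3.
Cage a needs product 6, which forces R1C2 = 2.
Column 3 already has 2, so R1C3 = 3.
1 is placed in row 2, so R2C2 = 3.
Row 4 already has 3, so R4C2 = 1.

1 2 3 4 / 4 3 2 1 / 3 4 1 2 / 2 1 4 3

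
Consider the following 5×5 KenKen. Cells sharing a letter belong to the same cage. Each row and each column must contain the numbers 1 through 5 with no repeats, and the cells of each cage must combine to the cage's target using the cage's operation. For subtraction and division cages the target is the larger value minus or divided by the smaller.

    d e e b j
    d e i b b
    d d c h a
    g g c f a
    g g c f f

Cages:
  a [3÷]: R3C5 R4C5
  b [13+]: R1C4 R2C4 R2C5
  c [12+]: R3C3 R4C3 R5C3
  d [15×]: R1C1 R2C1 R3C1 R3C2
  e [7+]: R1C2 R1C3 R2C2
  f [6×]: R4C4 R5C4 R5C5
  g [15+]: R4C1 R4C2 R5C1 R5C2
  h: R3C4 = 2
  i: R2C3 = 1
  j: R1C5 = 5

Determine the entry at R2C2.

Cage j is a single given cell, leaving R1C5 = 5.
I is a freebie, which forces R2C3 = 1.
5 is placed in column 5; hence R2C5 = 4.
The 4 cells of cage d must have product 15; hence R3C2 = 1.
Cage h is a single given cell, so R3C4 = 2.
Row 3 now contains 1, so R3C5 = 3.
Column 5 now contains 3, leaving R4C5 = 1.
Column 5 now contains 1, leaving R5C5 = 2.
Cage d needs product 15, so R1C1 = 1.
Cage e has sum 7, which forces R1C2 = 3.
The 3 cells of cage e must have sum 7, leaving R1C3 = 2.
5 is placed in row 1; hence R1C4 = 4.
The 4 cells of cage d must have product 15; hence R2C1 = 3.
Cage e has sum 7, leaving R2C2 = 2.
Cage b needs sum 13, so R2C4 = 5.
Row 3 already has 3, which forces R3C1 = 5.
Row 3 already has 5, so R3C3 = 4.
1 is placed in row 4, so R4C4 = 3.
Column 1 now contains 5, so R5C1 = 4.
Row 5 now contains 4; hence R5C2 = 5.
5 is placed in row 5, so R5C3 = 3.
The 3 cells of cage f must have product 6, which forces R5C4 = 1.
Column 1 now contains 4, so R4C1 = 2.
Column 2 now contains 5, which forces R4C2 = 4.
Row 4 already has 3, which forces R4C3 = 5.
Completed grid: 1 3 2 4 5 / 3 2 1 5 4 / 5 1 4 2 3 / 2 4 5 3 1 / 4 5 3 1 2.

2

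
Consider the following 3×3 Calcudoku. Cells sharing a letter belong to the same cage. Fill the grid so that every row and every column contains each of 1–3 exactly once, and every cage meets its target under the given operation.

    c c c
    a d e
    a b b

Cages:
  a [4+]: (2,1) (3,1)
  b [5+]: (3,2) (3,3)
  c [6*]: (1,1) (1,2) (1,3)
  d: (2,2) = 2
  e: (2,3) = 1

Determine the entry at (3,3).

2

D is a freebie, which forces (2,2) = 2.
Cage e is a single given cell, leaving (2,3) = 1.
2 is placed in column 2, which forces (3,2) = 3.
Row 3 now contains 3, which forces (3,3) = 2.
Cage c has product 6, which forces (1,1) = 2.
Column 2 now contains 3; hence (1,2) = 1.
2 is placed in column 3, which forces (1,3) = 3.
Row 2 now contains 1, leaving (2,1) = 3.
Row 3 now contains 3; hence (3,1) = 1.
Completed grid: 2 1 3 / 3 2 1 / 1 3 2.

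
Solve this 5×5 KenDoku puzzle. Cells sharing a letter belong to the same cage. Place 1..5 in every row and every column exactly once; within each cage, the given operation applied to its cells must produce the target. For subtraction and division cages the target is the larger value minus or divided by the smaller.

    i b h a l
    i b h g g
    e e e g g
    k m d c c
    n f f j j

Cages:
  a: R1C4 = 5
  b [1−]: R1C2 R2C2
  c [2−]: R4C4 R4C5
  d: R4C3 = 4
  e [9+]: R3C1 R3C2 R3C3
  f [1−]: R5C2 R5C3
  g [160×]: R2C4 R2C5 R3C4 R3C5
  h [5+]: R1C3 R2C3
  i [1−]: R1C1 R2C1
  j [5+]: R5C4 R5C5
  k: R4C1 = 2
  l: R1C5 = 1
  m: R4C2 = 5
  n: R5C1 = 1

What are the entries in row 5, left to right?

1 4 5 3 2

A is a freebie; hence R1C4 = 5.
Cage l is a single given cell, which forces R1C5 = 1.
Cage k is a single given cell, leaving R4C1 = 2.
Cage m is a single given cell, which forces R4C2 = 5.
D is a freebie, which forces R4C3 = 4.
Row 4 now contains 4, leaving R4C5 = 3.
Cage n is a single given cell; hence R5C1 = 1.
Row 4 already has 3, leaving R4C4 = 1.
Cage j's pair has sum 5, which forces R5C4 = 3.
Cage j's pair has sum 5, leaving R5C5 = 2.
Row 5 already has 2, leaving R5C2 = 4.
Row 5 already has 2, which forces R5C3 = 5.
The only place for 4 in row 1 is R1C1.
4 is placed in column 1; hence R3C1 = 5.
5 is placed in row 3, leaving R3C5 = 4.
Column 1 already has 5, leaving R2C1 = 3.
3 is placed in row 2, so R2C3 = 2.
The 4 cells of cage g must have product 160, which forces R2C4 = 4.
Column 5 already has 4, so R2C5 = 5.
Row 3 now contains 4; hence R3C4 = 2.
Cage b needs two cells with difference 1, so R1C2 = 2.
2 is placed in column 3, so R1C3 = 3.
Row 2 already has 2, which forces R2C2 = 1.
Column 2 already has 1, leaving R3C2 = 3.
3 is placed in column 3, leaving R3C3 = 1.
Completed grid: 4 2 3 5 1 / 3 1 2 4 5 / 5 3 1 2 4 / 2 5 4 1 3 / 1 4 5 3 2.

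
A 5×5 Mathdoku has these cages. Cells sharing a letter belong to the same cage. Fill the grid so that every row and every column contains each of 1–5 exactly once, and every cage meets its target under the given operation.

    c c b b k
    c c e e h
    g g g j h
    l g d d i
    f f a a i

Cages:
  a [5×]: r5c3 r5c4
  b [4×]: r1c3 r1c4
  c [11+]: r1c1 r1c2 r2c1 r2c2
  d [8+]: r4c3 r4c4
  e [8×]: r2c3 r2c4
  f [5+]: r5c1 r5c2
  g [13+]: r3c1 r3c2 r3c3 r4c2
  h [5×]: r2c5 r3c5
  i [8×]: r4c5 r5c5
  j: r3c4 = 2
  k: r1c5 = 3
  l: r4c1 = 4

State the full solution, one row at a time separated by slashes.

K is a freebie, so r1c5 = 3.
J is a freebie, so r3c4 = 2.
Cage l is a single given cell, so r4c1 = 4.
4 is placed in row 4, which forces r4c5 = 2.
Column 5 now contains 2; hence r5c5 = 4.
The two cells of cage e must have product 8, which forces r2c3 = 2.
Column 4 now contains 2, which forces r2c4 = 4.
Cage b's pair has product 4, so r1c3 = 4.
Column 4 now contains 4, leaving r1c4 = 1.
Column 4 now contains 1, which forces r5c4 = 5.
Cage g has sum 13; hence r3c2 = 4.
Cage d needs two cells with sum 8, leaving r4c3 = 5.
Column 4 already has 5, leaving r4c4 = 3.
Row 5 now contains 5, leaving r5c3 = 1.
The 4 cells of cage g must have sum 13, leaving r3c1 = 5.
Column 3 now contains 1, which forces r3c3 = 3.
5 is placed in row 3, leaving r3c5 = 1.
Row 4 now contains 3, so r4c2 = 1.
5 is placed in column 1, which forces r1c1 = 2.
The 4 cells of cage c must have sum 11, leaving r1c2 = 5.
Cage c needs sum 11, so r2c1 = 1.
Column 2 now contains 1; hence r2c2 = 3.
1 is placed in column 5; hence r2c5 = 5.
2 is placed in column 1, leaving r5c1 = 3.
3 is placed in column 2, which forces r5c2 = 2.

2 5 4 1 3 / 1 3 2 4 5 / 5 4 3 2 1 / 4 1 5 3 2 / 3 2 1 5 4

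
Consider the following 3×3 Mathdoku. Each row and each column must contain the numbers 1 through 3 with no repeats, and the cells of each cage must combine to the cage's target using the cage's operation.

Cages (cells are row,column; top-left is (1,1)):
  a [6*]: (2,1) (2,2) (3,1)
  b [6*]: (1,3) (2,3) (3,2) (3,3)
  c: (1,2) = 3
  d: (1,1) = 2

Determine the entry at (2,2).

2

Cage d is given, which forces (1,1) = 2.
C is a freebie, leaving (1,2) = 3.
Row 1 now contains 3, so (1,3) = 1.
Cage b has product 6, leaving (3,2) = 1.
Cage a has product 6; hence (2,1) = 1.
Column 2 already has 1, so (2,2) = 2.
2 is placed in row 2; hence (2,3) = 3.
1 is placed in row 3, so (3,1) = 3.
3 is placed in column 3, leaving (3,3) = 2.
Completed grid: 2 3 1 / 1 2 3 / 3 1 2.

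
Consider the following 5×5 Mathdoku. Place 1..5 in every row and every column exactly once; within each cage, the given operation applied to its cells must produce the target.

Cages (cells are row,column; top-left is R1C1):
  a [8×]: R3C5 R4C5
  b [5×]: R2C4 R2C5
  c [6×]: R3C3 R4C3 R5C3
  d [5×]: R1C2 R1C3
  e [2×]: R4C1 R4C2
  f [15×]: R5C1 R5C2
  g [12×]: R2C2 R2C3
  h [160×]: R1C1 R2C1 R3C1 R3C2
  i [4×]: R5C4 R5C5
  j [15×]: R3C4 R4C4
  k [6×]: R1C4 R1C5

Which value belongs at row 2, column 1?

The 4 cells of cage h must have product 160, which forces R3C2 = 4.
4 is placed in row 3, leaving R3C5 = 2.
2 is placed in column 5, which forces R4C5 = 4.
Column 5 already has 4, so R5C5 = 1.
The two cells of cage k must have product 6, so R1C4 = 2.
2 is placed in column 5, leaving R1C5 = 3.
Column 2 already has 4; hence R2C2 = 3.
Cage g needs two cells with product 12, leaving R2C3 = 4.
Cage b needs two cells with product 5, leaving R2C4 = 1.
Column 5 already has 1, so R2C5 = 5.
Row 3 already has 2, so R3C1 = 5.
Row 3 now contains 5; hence R3C4 = 3.
3 is placed in column 4, which forces R4C4 = 5.
Column 1 already has 5; hence R5C1 = 3.
Column 2 now contains 3; hence R5C2 = 5.
Row 5 already has 3, so R5C3 = 2.
Row 5 now contains 1; hence R5C4 = 4.
Row 1 already has 2; hence R1C1 = 4.
Column 2 now contains 5, leaving R1C2 = 1.
The two cells of cage d must have product 5; hence R1C3 = 5.
Row 2 now contains 4, leaving R2C1 = 2.
3 is placed in row 3, leaving R3C3 = 1.
Column 1 now contains 2; hence R4C1 = 1.
Column 2 already has 1, leaving R4C2 = 2.
Cage c needs product 6; hence R4C3 = 3.
Completed grid: 4 1 5 2 3 / 2 3 4 1 5 / 5 4 1 3 2 / 1 2 3 5 4 / 3 5 2 4 1.

2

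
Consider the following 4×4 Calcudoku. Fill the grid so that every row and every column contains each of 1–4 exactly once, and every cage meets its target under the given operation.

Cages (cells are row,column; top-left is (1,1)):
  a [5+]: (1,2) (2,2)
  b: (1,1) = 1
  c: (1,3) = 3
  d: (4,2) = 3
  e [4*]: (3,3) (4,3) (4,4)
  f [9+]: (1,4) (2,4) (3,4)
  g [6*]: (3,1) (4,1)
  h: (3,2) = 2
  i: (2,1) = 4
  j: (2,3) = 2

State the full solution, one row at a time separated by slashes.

1 4 3 2 / 4 1 2 3 / 3 2 1 4 / 2 3 4 1

Cage b is a single given cell, so (1,1) = 1.
Cage c is given, which forces (1,3) = 3.
I is a freebie, so (2,1) = 4.
Cage j is given, so (2,3) = 2.
Row 2 now contains 2, leaving (2,4) = 3.
Cage h is given, so (3,2) = 2.
Column 3 now contains 2, so (3,3) = 1.
Row 3 already has 2; hence (3,4) = 4.
Cage d is given, leaving (4,2) = 3.
Column 3 already has 1; hence (4,3) = 4.
Column 2 now contains 2, so (1,2) = 4.
Column 4 already has 4; hence (1,4) = 2.
Row 2 already has 3; hence (2,2) = 1.
Row 3 already has 2, so (3,1) = 3.
3 is placed in row 4, so (4,1) = 2.
Cage e needs product 4, leaving (4,4) = 1.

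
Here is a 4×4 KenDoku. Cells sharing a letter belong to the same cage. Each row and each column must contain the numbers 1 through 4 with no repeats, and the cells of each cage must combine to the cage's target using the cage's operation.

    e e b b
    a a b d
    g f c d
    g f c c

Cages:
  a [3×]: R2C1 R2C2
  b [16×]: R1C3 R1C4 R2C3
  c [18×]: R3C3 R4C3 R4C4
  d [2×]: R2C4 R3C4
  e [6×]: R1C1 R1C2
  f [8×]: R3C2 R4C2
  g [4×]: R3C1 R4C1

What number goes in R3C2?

2

Cage c has product 18, which forces R3C3 = 3.
Cage c needs product 18; hence R4C3 = 2.
The 3 cells of cage c must have product 18; hence R4C4 = 3.
The 3 cells of cage b must have product 16, which forces R1C3 = 1.
Cage b has product 16, so R1C4 = 4.
Column 3 now contains 2, leaving R2C3 = 4.
The two cells of cage f must have product 8, so R3C2 = 2.
Row 3 already has 2, leaving R3C4 = 1.
Row 4 already has 2, which forces R4C2 = 4.
The two cells of cage e must have product 6; hence R1C1 = 2.
Column 2 already has 2, which forces R1C2 = 3.
Column 2 already has 3, which forces R2C2 = 1.
Column 4 already has 1, so R2C4 = 2.
Row 3 now contains 1; hence R3C1 = 4.
Row 4 now contains 4, leaving R4C1 = 1.
1 is placed in row 2, leaving R2C1 = 3.
Completed grid: 2 3 1 4 / 3 1 4 2 / 4 2 3 1 / 1 4 2 3.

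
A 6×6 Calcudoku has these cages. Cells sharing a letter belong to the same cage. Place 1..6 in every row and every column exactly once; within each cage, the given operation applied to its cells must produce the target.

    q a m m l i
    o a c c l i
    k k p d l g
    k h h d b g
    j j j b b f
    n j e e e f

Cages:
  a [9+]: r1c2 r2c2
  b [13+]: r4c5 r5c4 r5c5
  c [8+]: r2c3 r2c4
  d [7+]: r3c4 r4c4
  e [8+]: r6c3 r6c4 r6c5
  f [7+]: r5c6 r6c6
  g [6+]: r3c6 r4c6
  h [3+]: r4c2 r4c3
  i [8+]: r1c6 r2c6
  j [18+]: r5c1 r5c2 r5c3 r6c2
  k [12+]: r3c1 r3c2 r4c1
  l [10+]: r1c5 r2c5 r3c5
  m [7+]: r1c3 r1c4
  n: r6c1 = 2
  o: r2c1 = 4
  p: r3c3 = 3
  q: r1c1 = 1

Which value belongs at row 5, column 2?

Cage q is given, leaving r1c1 = 1.
Cage o is given; hence r2c1 = 4.
P is a freebie; hence r3c3 = 3.
N is a freebie, leaving r6c1 = 2.
Row 2 needs a 1, and only r2c5 is open for it.
The only place for 2 in column 5 is r5c5.
Row 4 needs a 4, and only r4c6 is open for it.
Cage g's pair has sum 6, which forces r3c6 = 2.
The only place for 6 in row 1 is r1c2.
Cage a needs two cells with sum 9, so r2c2 = 3.
3 is placed in row 2; hence r2c6 = 5.
Column 6 already has 5, which forces r1c6 = 3.
The 4 cells of cage j must have sum 18; hence r5c1 = 3.
Cage j has sum 18, leaving r5c3 = 6.
6 is placed in row 5; hence r5c4 = 5.
6 is placed in row 5, which forces r5c6 = 1.
1 is placed in column 6, leaving r6c6 = 6.
Cage m's pair has sum 7; hence r1c3 = 5.
Column 4 now contains 5, which forces r1c4 = 2.
Row 1 now contains 5, which forces r1c5 = 4.
Column 3 now contains 6; hence r2c3 = 2.
The two cells of cage c must have sum 8, so r2c4 = 6.
The 3 cells of cage k must have sum 12, so r3c2 = 1.
1 is placed in row 3; hence r3c4 = 4.
4 is placed in column 5, leaving r3c5 = 5.
Column 2 already has 1, which forces r4c2 = 2.
Column 3 already has 2, leaving r4c3 = 1.
Column 4 already has 6, so r4c4 = 3.
The 3 cells of cage b must have sum 13, so r4c5 = 6.
Row 5 now contains 5, which forces r5c2 = 4.
Cage j has sum 18, which forces r6c2 = 5.
1 is placed in column 3, leaving r6c3 = 4.
3 is placed in column 4, which forces r6c4 = 1.
4 is placed in column 5, so r6c5 = 3.
5 is placed in row 3; hence r3c1 = 6.
Row 4 already has 6, leaving r4c1 = 5.
The full grid is 1 6 5 2 4 3 / 4 3 2 6 1 5 / 6 1 3 4 5 2 / 5 2 1 3 6 4 / 3 4 6 5 2 1 / 2 5 4 1 3 6.

4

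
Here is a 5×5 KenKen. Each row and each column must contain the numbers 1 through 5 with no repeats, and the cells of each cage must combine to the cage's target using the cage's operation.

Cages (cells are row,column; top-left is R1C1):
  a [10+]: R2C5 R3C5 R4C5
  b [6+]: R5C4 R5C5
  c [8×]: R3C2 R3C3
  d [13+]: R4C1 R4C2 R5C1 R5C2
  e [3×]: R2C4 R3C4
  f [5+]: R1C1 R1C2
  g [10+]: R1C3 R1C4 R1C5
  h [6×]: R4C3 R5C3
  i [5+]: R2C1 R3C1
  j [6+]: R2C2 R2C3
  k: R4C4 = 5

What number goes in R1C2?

K is a freebie, leaving R4C4 = 5.
In row 3, 5 can only go at R3C5, so R3C5 = 5.
Cage g needs sum 10, which forces R1C3 = 5.
The only place for 5 in row 2 is R2C2.
Cage j needs two cells with sum 6, so R2C3 = 1.
Row 2 already has 1, so R2C4 = 3.
Column 4 now contains 3, so R3C4 = 1.
The two cells of cage i must have sum 5; hence R2C1 = 2.
Row 2 now contains 2; hence R2C5 = 4.
The two cells of cage i must have sum 5, leaving R3C1 = 3.
4 is placed in column 5; hence R5C5 = 2.
Cage h's pair has product 6, leaving R4C3 = 2.
Cage a needs sum 10, leaving R4C5 = 1.
The 4 cells of cage d must have sum 13; hence R5C1 = 5.
2 is placed in row 5, so R5C3 = 3.
2 is placed in row 5, so R5C4 = 4.
Column 4 now contains 4, so R1C4 = 2.
Column 5 now contains 1, leaving R1C5 = 3.
The two cells of cage c must have product 8, leaving R3C2 = 2.
Column 3 now contains 2; hence R3C3 = 4.
Row 4 now contains 1, which forces R4C1 = 4.
The 4 cells of cage d must have sum 13, which forces R4C2 = 3.
4 is placed in row 5, which forces R5C2 = 1.
4 is placed in column 1, so R1C1 = 1.
Column 2 already has 1, so R1C2 = 4.
The full grid is 1 4 5 2 3 / 2 5 1 3 4 / 3 2 4 1 5 / 4 3 2 5 1 / 5 1 3 4 2.

4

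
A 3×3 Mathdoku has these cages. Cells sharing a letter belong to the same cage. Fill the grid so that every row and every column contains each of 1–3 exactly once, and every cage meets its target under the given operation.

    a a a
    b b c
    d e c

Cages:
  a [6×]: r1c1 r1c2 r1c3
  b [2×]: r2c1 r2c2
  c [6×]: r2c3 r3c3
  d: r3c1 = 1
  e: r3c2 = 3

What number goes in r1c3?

Cage d is given, which forces r3c1 = 1.
E is a freebie, so r3c2 = 3.
Row 3 now contains 3, leaving r3c3 = 2.
Column 1 already has 1; hence r2c1 = 2.
Cage b needs two cells with product 2, which forces r2c2 = 1.
2 is placed in column 3, which forces r2c3 = 3.
2 is placed in column 1, so r1c1 = 3.
Column 2 now contains 1, which forces r1c2 = 2.
3 is placed in column 3; hence r1c3 = 1.
Filled in: 3 2 1 / 2 1 3 / 1 3 2.

1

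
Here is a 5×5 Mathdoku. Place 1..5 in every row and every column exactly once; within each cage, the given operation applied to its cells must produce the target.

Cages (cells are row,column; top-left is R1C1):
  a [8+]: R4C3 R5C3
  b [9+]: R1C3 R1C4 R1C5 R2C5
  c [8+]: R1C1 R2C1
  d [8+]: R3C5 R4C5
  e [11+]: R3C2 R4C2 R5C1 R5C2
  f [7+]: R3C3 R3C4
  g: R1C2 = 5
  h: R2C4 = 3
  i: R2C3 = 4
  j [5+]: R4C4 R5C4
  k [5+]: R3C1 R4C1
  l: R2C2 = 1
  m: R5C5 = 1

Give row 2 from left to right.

G is a freebie, so R1C2 = 5.
Cage l is given; hence R2C2 = 1.
I is a freebie; hence R2C3 = 4.
Cage h is a single given cell, leaving R2C4 = 3.
3 is placed in row 2, which forces R2C5 = 2.
Cage m is given, leaving R5C5 = 1.
Row 1 now contains 5, so R1C1 = 3.
Cage b has sum 9, so R1C5 = 4.
3 is placed in row 2, so R2C1 = 5.
The two cells of cage j must have sum 5; hence R4C4 = 1.
The 4 cells of cage e must have sum 11, which forces R5C1 = 2.
The two cells of cage j must have sum 5, which forces R5C4 = 4.
Cage b needs sum 9; hence R1C3 = 1.
Column 4 already has 1, which forces R1C4 = 2.
Cage k needs two cells with sum 5; hence R3C1 = 1.
Column 4 now contains 2, so R3C4 = 5.
5 is placed in row 3, leaving R3C5 = 3.
2 is placed in column 1, so R4C1 = 4.
Row 4 already has 4, so R4C2 = 2.
3 is placed in column 5, so R4C5 = 5.
4 is placed in row 5; hence R5C2 = 3.
Row 5 now contains 3; hence R5C3 = 5.
Column 2 already has 2; hence R3C2 = 4.
5 is placed in row 3, leaving R3C3 = 2.
Row 4 already has 5; hence R4C3 = 3.
The full grid is 3 5 1 2 4 / 5 1 4 3 2 / 1 4 2 5 3 / 4 2 3 1 5 / 2 3 5 4 1.

5 1 4 3 2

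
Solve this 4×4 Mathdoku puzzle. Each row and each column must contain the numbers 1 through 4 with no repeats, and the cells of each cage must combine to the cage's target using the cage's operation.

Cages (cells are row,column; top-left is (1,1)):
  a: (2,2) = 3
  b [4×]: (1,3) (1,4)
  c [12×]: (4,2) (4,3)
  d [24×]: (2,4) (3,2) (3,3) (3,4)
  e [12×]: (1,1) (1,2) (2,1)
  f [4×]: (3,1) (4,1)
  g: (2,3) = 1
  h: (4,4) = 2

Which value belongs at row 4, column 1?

Cage a is a single given cell, which forces (2,2) = 3.
G is a freebie, which forces (2,3) = 1.
Column 2 already has 3, so (4,2) = 4.
4 is placed in row 4; hence (4,3) = 3.
Cage h is given, which forces (4,4) = 2.
Cage e needs product 12, so (1,1) = 3.
Column 3 now contains 1, leaving (1,3) = 4.
The two cells of cage b must have product 4, which forces (1,4) = 1.
Column 4 now contains 2, leaving (2,4) = 4.
The two cells of cage f must have product 4, so (3,1) = 4.
Cage d has product 24, leaving (3,2) = 1.
Cage d has product 24, leaving (3,3) = 2.
Cage d needs product 24, which forces (3,4) = 3.
4 is placed in row 4; hence (4,1) = 1.
1 is placed in row 1, which forces (1,2) = 2.
4 is placed in row 2, which forces (2,1) = 2.
Filled in: 3 2 4 1 / 2 3 1 4 / 4 1 2 3 / 1 4 3 2.

1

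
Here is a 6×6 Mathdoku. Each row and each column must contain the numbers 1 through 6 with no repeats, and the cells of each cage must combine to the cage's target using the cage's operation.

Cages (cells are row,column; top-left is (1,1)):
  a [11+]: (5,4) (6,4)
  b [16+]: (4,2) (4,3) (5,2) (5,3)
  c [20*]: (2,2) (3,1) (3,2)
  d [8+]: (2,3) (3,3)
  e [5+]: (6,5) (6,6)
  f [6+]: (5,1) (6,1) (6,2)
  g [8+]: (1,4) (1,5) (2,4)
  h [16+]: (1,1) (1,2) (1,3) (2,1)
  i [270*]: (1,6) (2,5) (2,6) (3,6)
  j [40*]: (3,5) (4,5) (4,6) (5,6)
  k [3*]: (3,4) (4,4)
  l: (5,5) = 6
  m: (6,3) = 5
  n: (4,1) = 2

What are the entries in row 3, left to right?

5 4 2 3 1 6

The 4 cells of cage i must have product 270, so (2,5) = 3.
Cage n is given, leaving (4,1) = 2.
L is a freebie, leaving (5,5) = 6.
Cage m is given, leaving (6,3) = 5.
5 is placed in row 6, which forces (6,4) = 6.
Row 5 now contains 6; hence (5,4) = 5.
The only place for 2 in column 6 is (5,6).
In row 3, 2 can only go at (3,3), so (3,3) = 2.
Column 3 now contains 2, which forces (2,3) = 6.
6 is placed in row 2, leaving (2,6) = 5.
The only place for 2 in row 2 is (2,4).
Row 3 needs a 6, and only (3,6) is open for it.
Column 6 already has 6, leaving (1,6) = 3.
Row 3 needs a 3, and only (3,4) is open for it.
Column 4 now contains 3; hence (4,4) = 1.
Row 4 already has 1, which forces (4,6) = 4.
4 is placed in column 6, which forces (6,6) = 1.
Column 4 now contains 1, leaving (1,4) = 4.
Cage g needs sum 8; hence (1,5) = 2.
The 4 cells of cage j must have product 40, leaving (3,5) = 1.
Cage b has sum 16, which forces (4,2) = 6.
4 is placed in row 4, which forces (4,3) = 3.
4 is placed in row 4, so (4,5) = 5.
The 3 cells of cage f must have sum 6, so (5,1) = 1.
Cage b needs sum 16, leaving (5,2) = 3.
Cage b has sum 16, so (5,3) = 4.
Cage f has sum 6, leaving (6,1) = 3.
Row 6 already has 1, which forces (6,2) = 2.
Row 6 already has 1, so (6,5) = 4.
Cage h needs sum 16, which forces (1,1) = 6.
6 is placed in column 2; hence (1,2) = 5.
Row 1 already has 4; hence (1,3) = 1.
1 is placed in column 1, leaving (2,1) = 4.
The 3 cells of cage c must have product 20, so (2,2) = 1.
Column 1 now contains 4, leaving (3,1) = 5.
5 is placed in column 2, leaving (3,2) = 4.
The full grid is 6 5 1 4 2 3 / 4 1 6 2 3 5 / 5 4 2 3 1 6 / 2 6 3 1 5 4 / 1 3 4 5 6 2 / 3 2 5 6 4 1.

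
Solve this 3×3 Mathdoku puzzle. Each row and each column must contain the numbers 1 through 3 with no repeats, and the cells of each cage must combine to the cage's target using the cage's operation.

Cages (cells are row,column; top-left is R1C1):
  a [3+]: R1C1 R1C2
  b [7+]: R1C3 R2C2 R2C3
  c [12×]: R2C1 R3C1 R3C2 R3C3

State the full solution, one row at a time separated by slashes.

Cage c has product 12, leaving R2C1 = 2.
Row 2 now contains 2, so R2C2 = 3.
Row 2 already has 3, leaving R2C3 = 1.
2 is placed in column 1, which forces R1C1 = 1.
The two cells of cage a must have sum 3, so R1C2 = 2.
Cage b needs sum 7; hence R1C3 = 3.
1 is placed in column 1, leaving R3C1 = 3.
2 is placed in column 2, so R3C2 = 1.
3 is placed in column 3, so R3C3 = 2.

1 2 3 / 2 3 1 / 3 1 2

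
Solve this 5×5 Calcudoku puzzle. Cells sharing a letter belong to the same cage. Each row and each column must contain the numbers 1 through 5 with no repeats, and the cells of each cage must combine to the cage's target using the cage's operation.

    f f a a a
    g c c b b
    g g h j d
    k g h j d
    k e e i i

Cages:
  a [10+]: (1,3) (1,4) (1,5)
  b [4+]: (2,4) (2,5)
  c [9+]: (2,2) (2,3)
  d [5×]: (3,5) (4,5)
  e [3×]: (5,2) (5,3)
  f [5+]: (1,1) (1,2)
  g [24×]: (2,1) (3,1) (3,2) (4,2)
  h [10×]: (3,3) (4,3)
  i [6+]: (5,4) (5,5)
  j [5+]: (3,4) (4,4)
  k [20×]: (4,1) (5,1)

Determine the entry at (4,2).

In row 2, 2 can only go at (2,1), so (2,1) = 2.
The only place for 2 in column 2 is (1,2).
The two cells of cage f must have sum 5, leaving (1,1) = 3.
The only place for 1 in column 1 is (3,1).
Row 3 now contains 1; hence (3,5) = 5.
The two cells of cage d must have product 5, leaving (4,5) = 1.
Column 5 already has 1, so (1,5) = 4.
Cage b's pair has sum 4, so (2,4) = 1.
Column 5 already has 1, so (2,5) = 3.
Row 3 already has 5; hence (3,3) = 2.
Row 3 already has 2, which forces (3,4) = 3.
Cage h needs two cells with product 10, which forces (4,3) = 5.
Column 4 already has 3, which forces (4,4) = 2.
Column 4 already has 2, so (5,4) = 4.
Column 5 already has 4, which forces (5,5) = 2.
Column 3 now contains 5, leaving (1,3) = 1.
Column 4 already has 1; hence (1,4) = 5.
Cage c needs two cells with sum 9, leaving (2,2) = 5.
Column 3 now contains 5, so (2,3) = 4.
Row 3 now contains 3, which forces (3,2) = 4.
Row 4 now contains 5, leaving (4,1) = 4.
The 4 cells of cage g must have product 24, so (4,2) = 3.
4 is placed in row 5, leaving (5,1) = 5.
3 is placed in column 2; hence (5,2) = 1.
Column 3 now contains 1, leaving (5,3) = 3.
Filled in: 3 2 1 5 4 / 2 5 4 1 3 / 1 4 2 3 5 / 4 3 5 2 1 / 5 1 3 4 2.

3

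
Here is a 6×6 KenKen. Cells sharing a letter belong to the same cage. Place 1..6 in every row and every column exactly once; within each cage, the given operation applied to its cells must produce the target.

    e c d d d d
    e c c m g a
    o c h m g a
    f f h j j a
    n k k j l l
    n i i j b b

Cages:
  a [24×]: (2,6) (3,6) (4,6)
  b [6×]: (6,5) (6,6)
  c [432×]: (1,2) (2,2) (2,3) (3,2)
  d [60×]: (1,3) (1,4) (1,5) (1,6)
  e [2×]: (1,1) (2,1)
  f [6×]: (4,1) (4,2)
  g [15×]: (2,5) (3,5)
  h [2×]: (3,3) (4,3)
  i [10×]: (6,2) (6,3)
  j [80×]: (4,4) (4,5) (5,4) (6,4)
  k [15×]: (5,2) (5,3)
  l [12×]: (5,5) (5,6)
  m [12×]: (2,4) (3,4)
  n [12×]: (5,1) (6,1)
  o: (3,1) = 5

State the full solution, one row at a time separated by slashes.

2 6 4 3 1 5 / 1 3 6 2 5 4 / 5 4 1 6 3 2 / 6 1 2 5 4 3 / 4 5 3 1 2 6 / 3 2 5 4 6 1

The 4 cells of cage c must have product 432, so (2,3) = 6.
Cage o is given, leaving (3,1) = 5.
Row 3 now contains 5, leaving (3,5) = 3.
Column 5 already has 3, which forces (2,5) = 5.
Row 4 needs a 5, and only (4,4) is open for it.
In row 5, 1 can only go at (5,4), so (5,4) = 1.
Cage j needs product 80, leaving (4,5) = 4.
Cage j has product 80, which forces (6,4) = 4.
The two cells of cage m must have product 12, leaving (2,4) = 2.
Column 4 already has 4, leaving (3,4) = 6.
The two cells of cage e must have product 2, so (1,1) = 2.
Cage c has product 432; hence (1,2) = 6.
Column 4 already has 6, so (1,4) = 3.
Cage d has product 60; hence (1,5) = 1.
Row 2 already has 2; hence (2,1) = 1.
The 4 cells of cage c must have product 432; hence (2,2) = 3.
Row 2 already has 3, which forces (2,6) = 4.
Row 3 now contains 6; hence (3,2) = 4.
3 is placed in column 2, which forces (5,2) = 5.
Row 5 already has 5, leaving (5,3) = 3.
5 is placed in column 2, which forces (6,2) = 2.
Row 6 now contains 2; hence (6,3) = 5.
Row 6 now contains 2; hence (6,5) = 6.
5 is placed in column 3; hence (1,3) = 4.
4 is placed in column 6, leaving (1,6) = 5.
Cage f needs two cells with product 6, so (4,1) = 6.
2 is placed in column 2, leaving (4,2) = 1.
1 is placed in row 4; hence (4,3) = 2.
6 is placed in row 4, which forces (4,6) = 3.
Cage n needs two cells with product 12, leaving (5,1) = 4.
Column 5 now contains 6, leaving (5,5) = 2.
The two cells of cage l must have product 12, which forces (5,6) = 6.
Row 6 now contains 6; hence (6,1) = 3.
Cage b's pair has product 6; hence (6,6) = 1.
2 is placed in column 3, which forces (3,3) = 1.
Column 6 now contains 1, which forces (3,6) = 2.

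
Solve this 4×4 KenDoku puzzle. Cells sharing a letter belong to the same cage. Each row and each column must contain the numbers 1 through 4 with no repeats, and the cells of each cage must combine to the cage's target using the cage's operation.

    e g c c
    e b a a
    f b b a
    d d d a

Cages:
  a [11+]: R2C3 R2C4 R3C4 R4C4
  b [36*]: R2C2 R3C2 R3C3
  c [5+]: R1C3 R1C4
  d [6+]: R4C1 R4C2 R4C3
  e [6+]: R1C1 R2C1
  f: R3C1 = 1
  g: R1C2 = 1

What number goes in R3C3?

G is a freebie, leaving R1C2 = 1.
Cage b needs product 36, which forces R2C2 = 3.
Cage f is given, which forces R3C1 = 1.
Cage b needs product 36; hence R3C2 = 4.
Cage b has product 36, leaving R3C3 = 3.
Row 3 already has 3, so R3C4 = 2.
3 is placed in column 2, so R4C2 = 2.
2 is placed in row 4, leaving R4C3 = 1.
Cage c needs two cells with sum 5, which forces R1C3 = 2.
Cage c needs two cells with sum 5, so R1C4 = 3.
Column 3 now contains 2, leaving R2C3 = 4.
4 is placed in row 2; hence R2C4 = 1.
2 is placed in row 4, so R4C1 = 3.
Column 4 now contains 3, leaving R4C4 = 4.
Row 1 now contains 2, which forces R1C1 = 4.
4 is placed in row 2, which forces R2C1 = 2.
The full grid is 4 1 2 3 / 2 3 4 1 / 1 4 3 2 / 3 2 1 4.

3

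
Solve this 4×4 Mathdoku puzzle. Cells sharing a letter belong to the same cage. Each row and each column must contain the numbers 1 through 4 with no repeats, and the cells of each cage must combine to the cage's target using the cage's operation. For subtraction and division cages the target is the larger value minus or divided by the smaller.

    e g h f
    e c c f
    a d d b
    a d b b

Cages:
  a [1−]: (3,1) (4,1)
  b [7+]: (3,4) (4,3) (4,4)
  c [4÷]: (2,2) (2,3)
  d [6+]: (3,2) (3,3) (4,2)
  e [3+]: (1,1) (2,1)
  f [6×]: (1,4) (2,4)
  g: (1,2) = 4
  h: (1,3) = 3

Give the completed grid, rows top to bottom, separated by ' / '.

Cage g is given, leaving (1,2) = 4.
Cage h is a single given cell, which forces (1,3) = 3.
3 is placed in row 1; hence (1,4) = 2.
Column 2 now contains 4, so (2,2) = 1.
Row 2 now contains 1, leaving (2,3) = 4.
2 is placed in column 4, leaving (2,4) = 3.
Row 1 now contains 2; hence (1,1) = 1.
Row 2 now contains 1; hence (2,1) = 2.
Cage d has sum 6, so (3,3) = 1.
1 is placed in row 3, leaving (3,4) = 4.
Cage b needs sum 7; hence (4,3) = 2.
Column 4 now contains 4, so (4,4) = 1.
Row 3 already has 4, which forces (3,1) = 3.
Cage d has sum 6, which forces (3,2) = 2.
Cage a needs two cells with difference 1, leaving (4,1) = 4.
2 is placed in row 4, leaving (4,2) = 3.

1 4 3 2 / 2 1 4 3 / 3 2 1 4 / 4 3 2 1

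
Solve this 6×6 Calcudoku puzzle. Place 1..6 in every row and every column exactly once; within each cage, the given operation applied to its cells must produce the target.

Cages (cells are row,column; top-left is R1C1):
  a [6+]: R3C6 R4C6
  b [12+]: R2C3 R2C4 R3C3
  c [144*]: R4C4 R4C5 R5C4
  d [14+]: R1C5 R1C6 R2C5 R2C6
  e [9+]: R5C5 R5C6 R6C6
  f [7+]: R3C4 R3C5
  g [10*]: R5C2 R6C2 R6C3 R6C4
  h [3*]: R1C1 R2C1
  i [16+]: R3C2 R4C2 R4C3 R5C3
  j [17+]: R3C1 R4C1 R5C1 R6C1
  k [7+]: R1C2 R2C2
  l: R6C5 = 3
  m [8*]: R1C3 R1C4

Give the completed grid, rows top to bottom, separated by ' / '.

Cage c needs product 144, so R4C4 = 4.
Cage c has product 144, leaving R4C5 = 6.
Cage g has product 10, which forces R5C2 = 1.
The 3 cells of cage c must have product 144; hence R5C4 = 6.
L is a freebie; hence R6C5 = 3.
Cage m needs two cells with product 8, leaving R1C3 = 4.
Column 4 now contains 4; hence R1C4 = 2.
Row 1 needs a 6, and only R1C6 is open for it.
In row 2, 6 can only go at R2C3, so R2C3 = 6.
The only place for 1 in row 4 is R4C6.
Cage a's pair has sum 6; hence R3C6 = 5.
Column 6 already has 5, so R5C6 = 3.
Column 6 now contains 3; hence R2C6 = 2.
Row 3 already has 5, so R3C4 = 3.
Cage f's pair has sum 7; hence R3C5 = 4.
4 is placed in column 5, which forces R5C5 = 2.
2 is placed in column 6, so R6C6 = 4.
Cage k's pair has sum 7, which forces R1C2 = 3.
Row 2 already has 2, leaving R2C2 = 4.
Column 4 now contains 3, leaving R2C4 = 5.
Row 2 already has 5, leaving R2C5 = 1.
Row 3 now contains 4; hence R3C2 = 6.
Row 3 now contains 3, so R3C3 = 1.
Column 2 already has 3, so R4C2 = 2.
2 is placed in row 4; hence R4C3 = 3.
Cage j has sum 17; hence R5C1 = 4.
2 is placed in row 5; hence R5C3 = 5.
Column 2 already has 2, which forces R6C2 = 5.
Column 3 now contains 5; hence R6C3 = 2.
Column 4 already has 5, so R6C4 = 1.
Row 1 already has 3; hence R1C1 = 1.
Column 5 now contains 1, so R1C5 = 5.
Row 2 now contains 1, leaving R2C1 = 3.
Row 3 now contains 6; hence R3C1 = 2.
2 is placed in row 4, so R4C1 = 5.
Row 6 already has 2, leaving R6C1 = 6.

1 3 4 2 5 6 / 3 4 6 5 1 2 / 2 6 1 3 4 5 / 5 2 3 4 6 1 / 4 1 5 6 2 3 / 6 5 2 1 3 4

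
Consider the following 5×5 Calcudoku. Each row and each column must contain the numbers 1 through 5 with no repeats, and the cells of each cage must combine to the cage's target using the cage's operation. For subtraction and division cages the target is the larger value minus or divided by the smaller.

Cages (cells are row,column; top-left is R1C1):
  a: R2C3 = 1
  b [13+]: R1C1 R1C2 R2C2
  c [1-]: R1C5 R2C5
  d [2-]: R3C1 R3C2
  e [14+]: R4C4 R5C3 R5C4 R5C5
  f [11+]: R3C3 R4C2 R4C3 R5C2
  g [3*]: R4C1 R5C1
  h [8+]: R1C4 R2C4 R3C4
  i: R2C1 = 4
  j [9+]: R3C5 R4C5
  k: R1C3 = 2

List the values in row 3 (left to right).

2 4 3 1 5

Cage k is given, which forces R1C3 = 2.
I is a freebie, so R2C1 = 4.
Row 2 now contains 4, leaving R2C2 = 5.
Cage a is given; hence R2C3 = 1.
4 is placed in column 1, leaving R1C1 = 5.
5 is placed in column 2, which forces R1C2 = 3.
Row 3 needs a 2, and only R3C1 is open for it.
The two cells of cage d must have difference 2, so R3C2 = 4.
Row 3 already has 4, so R3C5 = 5.
Column 5 already has 5, which forces R4C5 = 4.
Cage h has sum 8, which forces R1C4 = 4.
Column 5 now contains 4, leaving R1C5 = 1.
Cage h has sum 8, which forces R2C4 = 3.
Cage c's pair has difference 1; hence R2C5 = 2.
Row 3 now contains 5, which forces R3C3 = 3.
Row 3 now contains 5, which forces R3C4 = 1.
Cage f needs sum 11, which forces R4C3 = 5.
Row 4 now contains 5, so R4C4 = 2.
Column 3 now contains 5; hence R5C3 = 4.
Column 4 now contains 2; hence R5C4 = 5.
Column 5 now contains 2, leaving R5C5 = 3.
The two cells of cage g must have product 3; hence R4C1 = 3.
2 is placed in row 4, which forces R4C2 = 1.
Row 5 already has 3, so R5C1 = 1.
The 4 cells of cage f must have sum 11, so R5C2 = 2.
The full grid is 5 3 2 4 1 / 4 5 1 3 2 / 2 4 3 1 5 / 3 1 5 2 4 / 1 2 4 5 3.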